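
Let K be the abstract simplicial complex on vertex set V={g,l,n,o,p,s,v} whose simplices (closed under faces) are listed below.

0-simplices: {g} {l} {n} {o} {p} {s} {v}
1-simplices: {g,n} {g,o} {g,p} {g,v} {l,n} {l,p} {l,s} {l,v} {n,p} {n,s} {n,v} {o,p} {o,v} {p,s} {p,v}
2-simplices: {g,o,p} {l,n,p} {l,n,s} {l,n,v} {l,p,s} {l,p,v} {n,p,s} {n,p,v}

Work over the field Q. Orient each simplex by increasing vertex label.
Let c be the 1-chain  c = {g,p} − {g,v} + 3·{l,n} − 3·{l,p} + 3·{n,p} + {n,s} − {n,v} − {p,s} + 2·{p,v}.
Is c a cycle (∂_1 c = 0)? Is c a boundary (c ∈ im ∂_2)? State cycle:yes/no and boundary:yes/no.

n_0=7 n_1=15 n_2=8  [Q]
∂1: piv[gn,go,gp,gv,ln,ls] rk=6  ker:lp,lv,np,ns,nv,op,ov,ps,pv
∂2: piv[gop,lnp,lns,lnv,lps,lpv] rk=6  ker:nps,npv
∂1c = 0
c vs im∂2: residual ≠ 0 ⇒ not boundary

cycle:yes boundary:no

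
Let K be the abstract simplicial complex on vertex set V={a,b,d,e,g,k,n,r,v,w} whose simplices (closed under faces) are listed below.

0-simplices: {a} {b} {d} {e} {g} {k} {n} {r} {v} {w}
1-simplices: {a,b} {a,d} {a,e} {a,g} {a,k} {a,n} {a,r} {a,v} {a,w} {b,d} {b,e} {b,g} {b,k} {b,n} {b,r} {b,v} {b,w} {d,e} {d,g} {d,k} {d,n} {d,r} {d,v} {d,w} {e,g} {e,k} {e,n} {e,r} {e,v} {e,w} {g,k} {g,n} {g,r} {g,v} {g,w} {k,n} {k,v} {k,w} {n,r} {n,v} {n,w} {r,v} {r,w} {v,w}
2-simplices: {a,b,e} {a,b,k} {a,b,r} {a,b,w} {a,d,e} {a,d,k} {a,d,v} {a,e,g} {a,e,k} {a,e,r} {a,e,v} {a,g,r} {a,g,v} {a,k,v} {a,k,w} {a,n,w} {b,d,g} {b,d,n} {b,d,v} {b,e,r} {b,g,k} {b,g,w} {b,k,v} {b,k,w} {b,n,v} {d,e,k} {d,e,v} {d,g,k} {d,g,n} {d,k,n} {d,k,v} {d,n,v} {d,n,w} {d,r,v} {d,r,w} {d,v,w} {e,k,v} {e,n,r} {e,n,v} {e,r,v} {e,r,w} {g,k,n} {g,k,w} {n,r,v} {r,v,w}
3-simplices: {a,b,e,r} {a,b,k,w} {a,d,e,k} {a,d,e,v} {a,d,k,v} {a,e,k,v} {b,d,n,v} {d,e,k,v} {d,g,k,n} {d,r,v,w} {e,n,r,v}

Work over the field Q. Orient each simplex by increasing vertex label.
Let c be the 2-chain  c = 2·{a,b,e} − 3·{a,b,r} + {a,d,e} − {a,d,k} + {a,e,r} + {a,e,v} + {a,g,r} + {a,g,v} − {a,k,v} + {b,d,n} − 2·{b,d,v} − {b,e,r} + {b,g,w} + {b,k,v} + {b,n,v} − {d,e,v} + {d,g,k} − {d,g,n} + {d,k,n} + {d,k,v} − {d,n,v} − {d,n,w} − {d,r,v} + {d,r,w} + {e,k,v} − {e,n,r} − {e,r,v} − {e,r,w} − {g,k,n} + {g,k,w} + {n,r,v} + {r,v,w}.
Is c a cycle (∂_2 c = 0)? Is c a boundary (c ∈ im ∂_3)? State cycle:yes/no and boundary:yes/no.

n_0=10 n_1=44 n_2=45 n_3=11  [Q]
∂1: piv[ab,ad,ae,ag,ak,an,ar,av,aw] rk=9  ker:bd,be,bg,bk,bn,br,bv,bw,de,dg,dk,dn,dr,dv,dw,eg,ek,en,er,ev,ew,gk,gn,gr,gv,gw,kn,kv,kw,nr,nv,nw,rv,rw,vw
∂2: piv[abe,abk,abr,abw,ade,adk,adv,aeg,aek,aer,aev,agr,agv,akv,akw,anw,bdg,bdn,bdv,bgk,bgw,bkv,bnv,dgn,dkn,dnw,drv,drw,dvw,enr,env,erv,erw] rk=33  ker:ber,bkw,dek,dev,dgk,dkv,dnv,ekv,gkn,gkw,nrv,rvw
∂3: piv[aber,abkw,adek,adev,adkv,aekv,bdnv,dgkn,drvw,enrv] rk=10  ker:dekv
∂2c = −{a,b} − {a,e} + 2·{a,g} + {a,r} − {a,v} − {b,d} + {b,e} + {b,g} + {b,k} − 2·{b,r} − {b,w} − {d,n} + {e,k} − {e,n} − {e,r} + {e,w} + {g,k} + {g,r} + {g,v} + 2·{k,v} + {k,w} − {n,v} − {n,w} − {r,w} + {v,w}

cycle:no boundary:no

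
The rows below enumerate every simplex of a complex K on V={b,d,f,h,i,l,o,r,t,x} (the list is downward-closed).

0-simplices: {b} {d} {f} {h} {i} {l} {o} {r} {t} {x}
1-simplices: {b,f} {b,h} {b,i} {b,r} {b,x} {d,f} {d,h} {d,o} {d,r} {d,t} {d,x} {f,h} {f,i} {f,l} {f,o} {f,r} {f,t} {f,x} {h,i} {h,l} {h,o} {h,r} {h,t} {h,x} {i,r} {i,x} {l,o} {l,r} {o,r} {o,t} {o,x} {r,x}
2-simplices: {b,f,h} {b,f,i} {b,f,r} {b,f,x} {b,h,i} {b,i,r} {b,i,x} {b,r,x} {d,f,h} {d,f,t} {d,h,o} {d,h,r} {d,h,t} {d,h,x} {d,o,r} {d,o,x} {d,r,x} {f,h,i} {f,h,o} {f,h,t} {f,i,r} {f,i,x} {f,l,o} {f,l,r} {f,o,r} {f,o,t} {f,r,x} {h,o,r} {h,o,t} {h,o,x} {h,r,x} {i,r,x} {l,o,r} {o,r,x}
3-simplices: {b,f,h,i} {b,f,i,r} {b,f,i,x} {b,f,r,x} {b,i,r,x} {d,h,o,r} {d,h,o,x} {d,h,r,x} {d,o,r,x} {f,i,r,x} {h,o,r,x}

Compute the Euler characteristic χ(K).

χ(K)=1

n_0=10 n_1=32 n_2=34 n_3=11
χ=+10−32+34−11=1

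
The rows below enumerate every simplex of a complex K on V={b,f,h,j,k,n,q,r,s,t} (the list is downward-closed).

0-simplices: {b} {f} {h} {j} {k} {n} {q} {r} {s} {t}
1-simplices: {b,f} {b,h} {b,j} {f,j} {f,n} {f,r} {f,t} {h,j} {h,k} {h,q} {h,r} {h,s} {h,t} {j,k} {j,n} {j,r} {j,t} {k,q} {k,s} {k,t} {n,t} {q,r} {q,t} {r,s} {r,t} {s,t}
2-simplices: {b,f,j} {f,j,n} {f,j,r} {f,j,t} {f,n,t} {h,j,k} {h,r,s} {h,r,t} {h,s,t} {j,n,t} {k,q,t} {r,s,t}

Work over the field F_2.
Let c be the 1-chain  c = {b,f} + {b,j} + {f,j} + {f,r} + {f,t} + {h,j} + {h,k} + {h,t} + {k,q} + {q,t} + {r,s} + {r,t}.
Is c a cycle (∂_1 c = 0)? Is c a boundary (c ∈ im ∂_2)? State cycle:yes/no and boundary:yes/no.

cycle:no boundary:no

n_0=10 n_1=26 n_2=12  [Z2]
∂1: piv[bf,bh,bj,fn,fr,ft,hk,hq,hs] rk=9  ker:fj,hj,hr,ht,jk,jn,jr,jt,kq,ks,kt,nt,qr,qt,rs,rt,st
∂2: piv[bfj,fjn,fjr,fjt,fnt,hjk,hrs,hrt,hst,kqt] rk=10  ker:jnt,rst
∂1c = {h} + {j} + {r} + {s}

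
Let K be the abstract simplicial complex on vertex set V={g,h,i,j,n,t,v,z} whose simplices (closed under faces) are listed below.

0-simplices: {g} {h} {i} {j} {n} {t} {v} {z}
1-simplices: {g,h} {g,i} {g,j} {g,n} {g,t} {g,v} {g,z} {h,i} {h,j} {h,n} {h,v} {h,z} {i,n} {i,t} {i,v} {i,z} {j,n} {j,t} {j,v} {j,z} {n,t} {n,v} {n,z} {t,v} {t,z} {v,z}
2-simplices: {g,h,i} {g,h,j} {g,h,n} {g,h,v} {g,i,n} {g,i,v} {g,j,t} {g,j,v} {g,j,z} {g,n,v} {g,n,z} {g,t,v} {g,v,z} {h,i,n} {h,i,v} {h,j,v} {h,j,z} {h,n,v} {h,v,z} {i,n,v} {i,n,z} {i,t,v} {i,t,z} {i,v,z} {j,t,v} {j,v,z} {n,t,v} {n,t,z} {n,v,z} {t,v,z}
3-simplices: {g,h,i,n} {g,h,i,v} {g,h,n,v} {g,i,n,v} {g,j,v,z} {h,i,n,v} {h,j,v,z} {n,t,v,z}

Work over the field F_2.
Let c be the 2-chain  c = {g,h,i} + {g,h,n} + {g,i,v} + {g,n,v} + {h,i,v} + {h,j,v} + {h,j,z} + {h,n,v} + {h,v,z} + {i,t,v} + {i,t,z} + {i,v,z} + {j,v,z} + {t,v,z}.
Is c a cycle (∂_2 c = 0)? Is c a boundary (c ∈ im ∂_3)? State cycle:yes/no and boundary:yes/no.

cycle:yes boundary:no

n_0=8 n_1=26 n_2=30 n_3=8  [Z2]
∂1: piv[gh,gi,gj,gn,gt,gv,gz] rk=7  ker:hi,hj,hn,hv,hz,in,it,iv,iz,jn,jt,jv,jz,nt,nv,nz,tv,tz,vz
∂2: piv[ghi,ghj,ghn,ghv,gin,giv,gjt,gjv,gjz,gnv,gnz,gtv,gvz,hjz,inz,itv,itz,ntv] rk=18  ker:hin,hiv,hjv,hnv,hvz,inv,ivz,jtv,jvz,ntz,nvz,tvz
∂3: piv[ghin,ghiv,ghnv,ginv,gjvz,hjvz,ntvz] rk=7  ker:hinv
∂2c = 0
c vs im∂3: residual ≠ 0 ⇒ not boundary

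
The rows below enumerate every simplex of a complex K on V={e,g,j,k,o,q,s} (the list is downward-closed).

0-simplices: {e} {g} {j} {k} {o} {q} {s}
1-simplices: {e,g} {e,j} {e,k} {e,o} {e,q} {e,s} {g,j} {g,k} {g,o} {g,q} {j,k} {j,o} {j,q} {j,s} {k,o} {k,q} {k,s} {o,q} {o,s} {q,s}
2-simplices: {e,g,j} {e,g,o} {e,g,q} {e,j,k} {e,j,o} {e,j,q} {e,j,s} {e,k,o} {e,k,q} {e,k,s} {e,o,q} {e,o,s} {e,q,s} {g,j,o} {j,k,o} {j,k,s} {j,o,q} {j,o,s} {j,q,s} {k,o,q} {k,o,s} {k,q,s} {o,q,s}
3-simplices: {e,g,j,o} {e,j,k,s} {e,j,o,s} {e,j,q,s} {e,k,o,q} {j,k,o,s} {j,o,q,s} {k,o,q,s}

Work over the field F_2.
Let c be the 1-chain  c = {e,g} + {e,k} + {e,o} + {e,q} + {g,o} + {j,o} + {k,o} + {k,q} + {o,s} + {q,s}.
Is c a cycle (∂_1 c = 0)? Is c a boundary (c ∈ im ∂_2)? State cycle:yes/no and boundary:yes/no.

n_0=7 n_1=20 n_2=23 n_3=8  [Z2]
∂1: piv[eg,ej,ek,eo,eq,es] rk=6  ker:gj,gk,go,gq,jk,jo,jq,js,ko,kq,ks,oq,os,qs
∂2: piv[egj,ego,egq,ejk,ejo,ejq,ejs,eko,ekq,eks,eoq,eos,eqs] rk=13  ker:gjo,jko,jks,joq,jos,jqs,koq,kos,kqs,oqs
∂3: piv[egjo,ejks,ejos,ejqs,ekoq,jkos,joqs,koqs] rk=8
∂1c = {j} + {k} + {o} + {q}

cycle:no boundary:no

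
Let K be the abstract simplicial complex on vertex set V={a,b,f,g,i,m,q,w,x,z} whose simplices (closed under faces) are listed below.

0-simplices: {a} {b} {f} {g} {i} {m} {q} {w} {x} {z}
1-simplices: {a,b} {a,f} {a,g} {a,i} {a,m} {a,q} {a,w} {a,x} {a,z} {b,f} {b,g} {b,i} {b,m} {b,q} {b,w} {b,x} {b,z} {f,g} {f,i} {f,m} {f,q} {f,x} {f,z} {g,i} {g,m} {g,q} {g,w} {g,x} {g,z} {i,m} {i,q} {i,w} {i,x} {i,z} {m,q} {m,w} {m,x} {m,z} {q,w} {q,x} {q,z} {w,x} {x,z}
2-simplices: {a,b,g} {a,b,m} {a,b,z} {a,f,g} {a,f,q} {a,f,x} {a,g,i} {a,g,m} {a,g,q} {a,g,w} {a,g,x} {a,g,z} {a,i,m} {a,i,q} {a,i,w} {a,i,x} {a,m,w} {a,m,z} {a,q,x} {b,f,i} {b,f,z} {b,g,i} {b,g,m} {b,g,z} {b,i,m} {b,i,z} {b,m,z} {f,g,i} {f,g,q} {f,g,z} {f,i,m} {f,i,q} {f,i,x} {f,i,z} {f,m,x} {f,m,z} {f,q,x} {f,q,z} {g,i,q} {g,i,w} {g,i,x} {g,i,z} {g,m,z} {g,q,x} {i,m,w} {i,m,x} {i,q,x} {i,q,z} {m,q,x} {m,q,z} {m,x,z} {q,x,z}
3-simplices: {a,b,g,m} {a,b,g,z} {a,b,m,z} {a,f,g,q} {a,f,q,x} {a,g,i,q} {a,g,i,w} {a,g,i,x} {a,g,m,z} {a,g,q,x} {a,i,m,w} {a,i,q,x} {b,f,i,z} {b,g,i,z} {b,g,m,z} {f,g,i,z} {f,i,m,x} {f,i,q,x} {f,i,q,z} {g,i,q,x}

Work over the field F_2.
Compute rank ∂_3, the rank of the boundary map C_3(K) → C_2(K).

rank∂_3=18

n_0=10 n_1=43 n_2=52 n_3=20  [Z2]
∂1: piv[ab,af,ag,ai,am,aq,aw,ax,az] rk=9  ker:bf,bg,bi,bm,bq,bw,bx,bz,fg,fi,fm,fq,fx,fz,gi,gm,gq,gw,gx,gz,im,iq,iw,ix,iz,mq,mw,mx,mz,qw,qx,qz,wx,xz
∂2: piv[abg,abm,abz,afg,afq,afx,agi,agm,agq,agw,agx,agz,aim,aiq,aiw,aix,amw,amz,aqx,bfi,bfz,bgi,biz,fgi,fim,fmx,fqz,mqx,mxz] rk=29  ker:bgm,bgz,bim,bmz,fgq,fgz,fiq,fix,fiz,fmz,fqx,giq,giw,gix,giz,gmz,gqx,imw,imx,iqx,iqz,mqz,qxz
∂3: piv[abgm,abgz,abmz,afgq,afqx,agiq,agiw,agix,agmz,agqx,aimw,aiqx,bfiz,bgiz,fgiz,fimx,fiqx,fiqz] rk=18  ker:bgmz,giqx
rk∂_3=18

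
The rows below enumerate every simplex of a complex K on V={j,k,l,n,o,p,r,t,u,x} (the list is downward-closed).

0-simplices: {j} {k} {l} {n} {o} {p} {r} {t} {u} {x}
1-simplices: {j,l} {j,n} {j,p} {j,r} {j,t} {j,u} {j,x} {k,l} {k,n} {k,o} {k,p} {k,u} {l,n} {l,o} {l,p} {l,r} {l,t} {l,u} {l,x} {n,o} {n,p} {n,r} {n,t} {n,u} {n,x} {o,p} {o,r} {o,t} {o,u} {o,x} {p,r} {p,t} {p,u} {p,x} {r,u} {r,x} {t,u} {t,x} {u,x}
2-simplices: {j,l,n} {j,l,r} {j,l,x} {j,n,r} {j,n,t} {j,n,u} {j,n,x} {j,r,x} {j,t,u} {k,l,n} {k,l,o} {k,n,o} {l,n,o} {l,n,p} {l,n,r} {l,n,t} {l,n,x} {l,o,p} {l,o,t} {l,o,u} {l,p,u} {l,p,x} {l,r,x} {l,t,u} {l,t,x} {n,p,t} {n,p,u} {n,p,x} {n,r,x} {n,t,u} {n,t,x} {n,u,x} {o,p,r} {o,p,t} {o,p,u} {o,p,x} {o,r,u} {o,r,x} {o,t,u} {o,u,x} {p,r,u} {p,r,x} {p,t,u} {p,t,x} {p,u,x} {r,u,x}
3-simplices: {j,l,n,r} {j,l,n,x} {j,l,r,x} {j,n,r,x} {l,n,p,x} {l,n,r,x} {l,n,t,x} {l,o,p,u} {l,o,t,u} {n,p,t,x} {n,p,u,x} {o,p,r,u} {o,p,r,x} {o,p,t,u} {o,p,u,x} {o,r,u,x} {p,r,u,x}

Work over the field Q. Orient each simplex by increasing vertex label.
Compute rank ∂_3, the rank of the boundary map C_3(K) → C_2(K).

n_0=10 n_1=39 n_2=46 n_3=17  [Q]
∂1: piv[jl,jn,jp,jr,jt,ju,jx,kl,ko] rk=9  ker:kn,kp,ku,ln,lo,lp,lr,lt,lu,lx,no,np,nr,nt,nu,nx,op,or,ot,ou,ox,pr,pt,pu,px,ru,rx,tu,tx,ux
∂2: piv[jln,jlr,jlx,jnr,jnt,jnu,jnx,jrx,jtu,kln,klo,kno,lnp,lnt,lop,lot,lou,lpu,lpx,ltu,ltx,npt,nux,opr,opx,oru,orx] rk=27  ker:lno,lnr,lnx,lrx,npu,npx,nrx,ntu,ntx,opt,opu,otu,oux,pru,prx,ptu,ptx,pux,rux
∂3: piv[jlnr,jlnx,jlrx,jnrx,lnpx,lntx,lopu,lotu,nptx,npux,opru,oprx,optu,opux,orux] rk=15  ker:lnrx,prux
rk∂_3=15

rank∂_3=15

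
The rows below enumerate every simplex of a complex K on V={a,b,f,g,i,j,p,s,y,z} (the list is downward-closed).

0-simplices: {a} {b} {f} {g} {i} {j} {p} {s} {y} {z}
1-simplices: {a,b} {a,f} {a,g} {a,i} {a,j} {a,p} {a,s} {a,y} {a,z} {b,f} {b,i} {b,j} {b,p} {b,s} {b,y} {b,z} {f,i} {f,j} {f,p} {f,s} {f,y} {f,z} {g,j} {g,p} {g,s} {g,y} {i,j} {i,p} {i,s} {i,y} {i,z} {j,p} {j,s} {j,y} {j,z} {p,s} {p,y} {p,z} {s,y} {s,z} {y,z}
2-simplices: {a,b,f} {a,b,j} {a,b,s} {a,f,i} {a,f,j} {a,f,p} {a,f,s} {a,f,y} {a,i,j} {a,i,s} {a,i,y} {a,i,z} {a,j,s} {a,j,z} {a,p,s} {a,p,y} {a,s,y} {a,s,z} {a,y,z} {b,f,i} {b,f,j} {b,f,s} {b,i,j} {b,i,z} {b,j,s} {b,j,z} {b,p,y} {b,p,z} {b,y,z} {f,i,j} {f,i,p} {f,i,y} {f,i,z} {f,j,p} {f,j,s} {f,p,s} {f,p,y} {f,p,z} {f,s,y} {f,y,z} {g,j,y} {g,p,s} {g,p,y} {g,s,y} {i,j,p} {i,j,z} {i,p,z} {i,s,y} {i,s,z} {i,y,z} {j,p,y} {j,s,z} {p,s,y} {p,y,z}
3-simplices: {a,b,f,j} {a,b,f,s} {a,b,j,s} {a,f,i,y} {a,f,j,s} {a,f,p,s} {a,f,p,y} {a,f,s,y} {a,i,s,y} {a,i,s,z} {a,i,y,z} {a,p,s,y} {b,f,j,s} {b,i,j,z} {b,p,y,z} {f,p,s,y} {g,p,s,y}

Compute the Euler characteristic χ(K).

χ(K)=6

n_0=10 n_1=41 n_2=54 n_3=17
χ=+10−41+54−17=6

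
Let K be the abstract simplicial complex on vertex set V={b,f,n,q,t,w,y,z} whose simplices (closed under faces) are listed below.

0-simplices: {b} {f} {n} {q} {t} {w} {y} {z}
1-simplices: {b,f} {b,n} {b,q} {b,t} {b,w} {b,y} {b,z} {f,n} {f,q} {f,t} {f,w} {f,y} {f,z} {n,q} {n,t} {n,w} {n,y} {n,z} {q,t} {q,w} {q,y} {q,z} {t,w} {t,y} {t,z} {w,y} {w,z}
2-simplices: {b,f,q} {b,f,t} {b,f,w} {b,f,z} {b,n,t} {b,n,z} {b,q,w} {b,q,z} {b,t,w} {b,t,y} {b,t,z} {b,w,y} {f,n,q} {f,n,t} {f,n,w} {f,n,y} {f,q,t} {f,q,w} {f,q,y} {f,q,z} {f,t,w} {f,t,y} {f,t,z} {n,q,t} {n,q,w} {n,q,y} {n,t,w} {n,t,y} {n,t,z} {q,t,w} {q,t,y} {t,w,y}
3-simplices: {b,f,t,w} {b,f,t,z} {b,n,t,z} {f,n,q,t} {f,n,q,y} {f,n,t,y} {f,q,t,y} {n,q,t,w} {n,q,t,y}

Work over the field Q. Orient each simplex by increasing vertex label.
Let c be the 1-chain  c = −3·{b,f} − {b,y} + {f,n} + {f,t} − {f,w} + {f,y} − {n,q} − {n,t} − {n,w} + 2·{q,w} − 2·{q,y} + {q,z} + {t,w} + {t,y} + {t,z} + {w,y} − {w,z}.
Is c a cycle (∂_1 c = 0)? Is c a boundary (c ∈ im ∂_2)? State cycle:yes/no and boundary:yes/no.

cycle:no boundary:no

n_0=8 n_1=27 n_2=32 n_3=9  [Q]
∂1: piv[bf,bn,bq,bt,bw,by,bz] rk=7  ker:fn,fq,ft,fw,fy,fz,nq,nt,nw,ny,nz,qt,qw,qy,qz,tw,ty,tz,wy,wz
∂2: piv[bfq,bft,bfw,bfz,bnt,bnz,bqw,bqz,btw,bty,btz,bwy,fnq,fnt,fnw,fny,fqt,fqy,fty] rk=19  ker:fqw,fqz,ftw,ftz,nqt,nqw,nqy,ntw,nty,ntz,qtw,qty,twy
∂3: piv[bftw,bftz,bntz,fnqt,fnqy,fnty,fqty,nqtw] rk=8  ker:nqty
∂1c = 4·{b} − 5·{f} + 4·{n} − 2·{q} − 3·{t} + {w} + {z}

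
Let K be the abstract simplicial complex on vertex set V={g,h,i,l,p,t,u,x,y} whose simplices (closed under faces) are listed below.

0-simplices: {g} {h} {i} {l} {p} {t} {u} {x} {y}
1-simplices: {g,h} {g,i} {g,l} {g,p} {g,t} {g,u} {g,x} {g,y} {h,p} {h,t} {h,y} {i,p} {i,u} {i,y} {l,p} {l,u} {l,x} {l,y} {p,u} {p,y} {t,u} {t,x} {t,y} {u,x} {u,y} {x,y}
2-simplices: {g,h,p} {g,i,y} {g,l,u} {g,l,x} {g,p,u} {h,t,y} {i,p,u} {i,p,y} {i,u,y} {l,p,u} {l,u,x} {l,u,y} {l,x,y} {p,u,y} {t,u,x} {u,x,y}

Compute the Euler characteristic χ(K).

χ(K)=-1

n_0=9 n_1=26 n_2=16
χ=+9−26+16=-1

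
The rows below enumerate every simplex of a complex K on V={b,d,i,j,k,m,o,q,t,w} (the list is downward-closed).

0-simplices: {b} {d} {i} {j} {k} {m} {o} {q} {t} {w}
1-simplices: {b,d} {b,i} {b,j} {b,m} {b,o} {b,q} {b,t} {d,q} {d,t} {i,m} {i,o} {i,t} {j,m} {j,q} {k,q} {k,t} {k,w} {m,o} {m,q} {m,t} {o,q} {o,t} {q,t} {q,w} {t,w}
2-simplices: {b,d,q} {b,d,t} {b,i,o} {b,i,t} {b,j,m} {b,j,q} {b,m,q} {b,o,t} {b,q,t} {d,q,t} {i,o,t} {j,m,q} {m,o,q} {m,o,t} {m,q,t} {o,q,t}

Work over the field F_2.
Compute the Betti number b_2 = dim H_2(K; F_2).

b_2=4

n_0=10 n_1=25 n_2=16  [Z2]
∂1: piv[bd,bi,bj,bm,bo,bq,bt,kq,kw] rk=9  ker:dq,dt,im,io,it,jm,jq,kt,mo,mq,mt,oq,ot,qt,qw,tw
∂2: piv[bdq,bdt,bio,bit,bjm,bjq,bmq,bot,bqt,moq,mot,mqt] rk=12  ker:dqt,iot,jmq,oqt
b_2=(16−12)−0=4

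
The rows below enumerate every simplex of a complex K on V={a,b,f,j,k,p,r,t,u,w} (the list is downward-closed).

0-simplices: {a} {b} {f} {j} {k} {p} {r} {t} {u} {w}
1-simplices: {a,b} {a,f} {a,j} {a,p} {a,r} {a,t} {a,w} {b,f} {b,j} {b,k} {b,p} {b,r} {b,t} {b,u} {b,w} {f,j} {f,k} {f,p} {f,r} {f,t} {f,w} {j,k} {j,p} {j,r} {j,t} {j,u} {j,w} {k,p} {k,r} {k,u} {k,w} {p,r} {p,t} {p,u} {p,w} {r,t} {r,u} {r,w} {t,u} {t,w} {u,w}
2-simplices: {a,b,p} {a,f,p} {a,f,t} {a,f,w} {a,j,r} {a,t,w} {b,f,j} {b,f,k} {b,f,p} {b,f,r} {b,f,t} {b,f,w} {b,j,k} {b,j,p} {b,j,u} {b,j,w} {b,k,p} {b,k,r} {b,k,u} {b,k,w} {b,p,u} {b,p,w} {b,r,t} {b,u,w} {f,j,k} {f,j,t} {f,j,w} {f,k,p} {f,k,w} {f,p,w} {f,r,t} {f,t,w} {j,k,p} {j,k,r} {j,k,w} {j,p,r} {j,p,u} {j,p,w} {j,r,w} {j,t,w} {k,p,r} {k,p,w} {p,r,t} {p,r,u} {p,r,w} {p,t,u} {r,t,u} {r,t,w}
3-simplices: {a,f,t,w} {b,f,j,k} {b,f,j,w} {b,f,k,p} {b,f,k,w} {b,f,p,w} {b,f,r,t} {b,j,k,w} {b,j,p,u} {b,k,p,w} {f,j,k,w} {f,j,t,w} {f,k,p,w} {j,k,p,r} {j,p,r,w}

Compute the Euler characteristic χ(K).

χ(K)=2

n_0=10 n_1=41 n_2=48 n_3=15
χ=+10−41+48−15=2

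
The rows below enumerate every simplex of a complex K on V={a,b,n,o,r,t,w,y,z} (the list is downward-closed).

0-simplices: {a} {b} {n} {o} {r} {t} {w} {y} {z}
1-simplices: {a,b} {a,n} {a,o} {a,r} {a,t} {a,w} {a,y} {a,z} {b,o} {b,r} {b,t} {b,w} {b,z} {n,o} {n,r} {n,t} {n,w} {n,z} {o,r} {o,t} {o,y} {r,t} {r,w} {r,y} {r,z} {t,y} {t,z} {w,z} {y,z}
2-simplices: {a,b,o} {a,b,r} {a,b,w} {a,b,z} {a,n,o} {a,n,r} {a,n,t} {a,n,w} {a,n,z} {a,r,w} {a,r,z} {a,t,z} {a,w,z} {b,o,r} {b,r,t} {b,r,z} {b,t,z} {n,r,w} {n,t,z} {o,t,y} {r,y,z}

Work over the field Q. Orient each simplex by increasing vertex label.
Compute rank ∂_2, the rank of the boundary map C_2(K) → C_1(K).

rank∂_2=18

n_0=9 n_1=29 n_2=21  [Q]
∂1: piv[ab,an,ao,ar,at,aw,ay,az] rk=8  ker:bo,br,bt,bw,bz,no,nr,nt,nw,nz,or,ot,oy,rt,rw,ry,rz,ty,tz,wz,yz
∂2: piv[abo,abr,abw,abz,ano,anr,ant,anw,anz,arw,arz,atz,awz,bor,brt,btz,oty,ryz] rk=18  ker:brz,nrw,ntz
rk∂_2=18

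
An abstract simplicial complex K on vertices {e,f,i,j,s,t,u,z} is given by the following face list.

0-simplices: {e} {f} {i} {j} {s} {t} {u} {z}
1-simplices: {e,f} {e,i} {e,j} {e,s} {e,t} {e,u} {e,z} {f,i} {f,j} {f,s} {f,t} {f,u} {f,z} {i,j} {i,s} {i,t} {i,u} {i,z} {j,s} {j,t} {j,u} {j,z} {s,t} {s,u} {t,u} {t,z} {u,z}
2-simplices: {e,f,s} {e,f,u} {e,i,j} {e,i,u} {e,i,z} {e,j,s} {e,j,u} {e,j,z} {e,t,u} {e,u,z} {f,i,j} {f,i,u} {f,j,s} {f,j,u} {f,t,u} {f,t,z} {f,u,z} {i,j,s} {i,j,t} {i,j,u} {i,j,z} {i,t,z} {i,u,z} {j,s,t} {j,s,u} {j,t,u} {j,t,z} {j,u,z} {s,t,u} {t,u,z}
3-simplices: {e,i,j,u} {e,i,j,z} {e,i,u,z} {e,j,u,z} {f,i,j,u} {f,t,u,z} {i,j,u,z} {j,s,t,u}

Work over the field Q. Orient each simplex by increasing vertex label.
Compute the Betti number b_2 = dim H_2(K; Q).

n_0=8 n_1=27 n_2=30 n_3=8  [Q]
∂1: piv[ef,ei,ej,es,et,eu,ez] rk=7  ker:fi,fj,fs,ft,fu,fz,ij,is,it,iu,iz,js,jt,ju,jz,st,su,tu,tz,uz
∂2: piv[efs,efu,eij,eiu,eiz,ejs,eju,ejz,etu,euz,fij,fiu,ftu,ftz,fuz,ijs,ijt,itz,jst,jsu] rk=20  ker:fjs,fju,iju,ijz,iuz,jtu,jtz,juz,stu,tuz
∂3: piv[eiju,eijz,eiuz,ejuz,fiju,ftuz,jstu] rk=7  ker:ijuz
b_2=(30−20)−7=3

b_2=3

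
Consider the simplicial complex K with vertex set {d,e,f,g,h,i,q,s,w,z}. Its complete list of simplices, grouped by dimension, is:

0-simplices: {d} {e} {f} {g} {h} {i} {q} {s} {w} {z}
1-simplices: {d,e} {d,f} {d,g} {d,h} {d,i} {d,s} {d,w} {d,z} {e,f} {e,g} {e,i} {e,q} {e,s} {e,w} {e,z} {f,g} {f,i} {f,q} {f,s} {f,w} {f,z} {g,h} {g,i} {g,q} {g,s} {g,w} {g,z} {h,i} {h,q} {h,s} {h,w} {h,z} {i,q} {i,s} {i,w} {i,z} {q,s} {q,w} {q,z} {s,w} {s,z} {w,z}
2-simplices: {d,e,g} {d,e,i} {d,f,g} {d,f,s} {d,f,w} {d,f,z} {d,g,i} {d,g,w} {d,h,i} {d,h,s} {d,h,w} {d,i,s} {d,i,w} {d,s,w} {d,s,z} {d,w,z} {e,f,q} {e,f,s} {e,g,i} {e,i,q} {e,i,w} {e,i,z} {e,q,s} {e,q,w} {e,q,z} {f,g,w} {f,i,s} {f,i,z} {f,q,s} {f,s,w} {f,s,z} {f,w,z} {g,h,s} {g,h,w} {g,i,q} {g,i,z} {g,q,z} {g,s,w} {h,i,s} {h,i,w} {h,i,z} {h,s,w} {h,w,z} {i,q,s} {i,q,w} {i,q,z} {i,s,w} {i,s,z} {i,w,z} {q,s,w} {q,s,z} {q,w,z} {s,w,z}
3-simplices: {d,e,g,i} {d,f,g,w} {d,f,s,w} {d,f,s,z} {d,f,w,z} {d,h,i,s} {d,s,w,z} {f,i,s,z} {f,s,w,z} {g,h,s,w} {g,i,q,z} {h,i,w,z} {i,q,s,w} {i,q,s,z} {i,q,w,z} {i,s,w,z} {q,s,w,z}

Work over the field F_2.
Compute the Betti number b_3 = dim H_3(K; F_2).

b_3=2

n_0=10 n_1=42 n_2=53 n_3=17  [Z2]
∂1: piv[de,df,dg,dh,di,ds,dw,dz,eq] rk=9  ker:ef,eg,ei,es,ew,ez,fg,fi,fq,fs,fw,fz,gh,gi,gq,gs,gw,gz,hi,hq,hs,hw,hz,iq,is,iw,iz,qs,qw,qz,sw,sz,wz
∂2: piv[deg,dei,dfg,dfs,dfw,dfz,dgi,dgw,dhi,dhs,dhw,dis,diw,dsw,dsz,dwz,efq,efs,eiq,eiw,eiz,eqs,eqw,eqz,fis,fiz,ghs,ghw,giq,giz,hiz,iqs] rk=32  ker:egi,fgw,fqs,fsw,fsz,fwz,gqz,gsw,his,hiw,hsw,hwz,iqw,iqz,isw,isz,iwz,qsw,qsz,qwz,swz
∂3: piv[degi,dfgw,dfsw,dfsz,dfwz,dhis,dswz,fisz,ghsw,giqz,hiwz,iqsw,iqsz,iqwz,iswz] rk=15  ker:fswz,qswz
b_3=(17−15)−0=2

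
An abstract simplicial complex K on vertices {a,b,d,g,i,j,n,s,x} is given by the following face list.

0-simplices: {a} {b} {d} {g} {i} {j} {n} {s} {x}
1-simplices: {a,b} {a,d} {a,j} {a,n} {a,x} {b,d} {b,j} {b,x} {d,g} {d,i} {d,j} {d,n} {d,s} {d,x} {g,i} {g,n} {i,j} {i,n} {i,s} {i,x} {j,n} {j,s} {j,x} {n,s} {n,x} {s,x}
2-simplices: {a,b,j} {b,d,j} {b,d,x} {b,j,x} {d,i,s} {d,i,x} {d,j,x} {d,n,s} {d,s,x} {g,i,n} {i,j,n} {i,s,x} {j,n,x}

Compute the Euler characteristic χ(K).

χ(K)=-4

n_0=9 n_1=26 n_2=13
χ=+9−26+13=-4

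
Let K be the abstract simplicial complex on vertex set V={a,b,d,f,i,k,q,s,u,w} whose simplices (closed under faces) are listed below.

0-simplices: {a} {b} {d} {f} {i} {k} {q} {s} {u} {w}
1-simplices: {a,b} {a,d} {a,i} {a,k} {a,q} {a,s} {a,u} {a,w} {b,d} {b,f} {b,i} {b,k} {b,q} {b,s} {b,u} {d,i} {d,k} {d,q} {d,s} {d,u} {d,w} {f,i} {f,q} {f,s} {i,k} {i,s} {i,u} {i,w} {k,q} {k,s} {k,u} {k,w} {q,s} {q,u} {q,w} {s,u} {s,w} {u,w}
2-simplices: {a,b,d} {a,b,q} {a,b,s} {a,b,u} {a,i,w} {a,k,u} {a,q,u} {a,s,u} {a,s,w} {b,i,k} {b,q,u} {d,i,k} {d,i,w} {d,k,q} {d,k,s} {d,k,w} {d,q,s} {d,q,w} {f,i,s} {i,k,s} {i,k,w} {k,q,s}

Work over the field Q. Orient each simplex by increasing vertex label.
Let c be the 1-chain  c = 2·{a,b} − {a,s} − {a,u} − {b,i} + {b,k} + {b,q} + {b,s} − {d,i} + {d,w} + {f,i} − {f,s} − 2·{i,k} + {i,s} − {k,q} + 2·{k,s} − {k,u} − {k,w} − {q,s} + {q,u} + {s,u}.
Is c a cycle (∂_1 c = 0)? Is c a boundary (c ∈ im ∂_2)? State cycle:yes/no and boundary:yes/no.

cycle:yes boundary:no

n_0=10 n_1=38 n_2=22  [Q]
∂1: piv[ab,ad,ai,ak,aq,as,au,aw,bf] rk=9  ker:bd,bi,bk,bq,bs,bu,di,dk,dq,ds,du,dw,fi,fq,fs,ik,is,iu,iw,kq,ks,ku,kw,qs,qu,qw,su,sw,uw
∂2: piv[abd,abq,abs,abu,aiw,aku,aqu,asu,asw,bik,dik,diw,dkq,dks,dkw,dqs,dqw,fis,iks] rk=19  ker:bqu,ikw,kqs
∂1c = 0
c vs im∂2: residual ≠ 0 ⇒ not boundary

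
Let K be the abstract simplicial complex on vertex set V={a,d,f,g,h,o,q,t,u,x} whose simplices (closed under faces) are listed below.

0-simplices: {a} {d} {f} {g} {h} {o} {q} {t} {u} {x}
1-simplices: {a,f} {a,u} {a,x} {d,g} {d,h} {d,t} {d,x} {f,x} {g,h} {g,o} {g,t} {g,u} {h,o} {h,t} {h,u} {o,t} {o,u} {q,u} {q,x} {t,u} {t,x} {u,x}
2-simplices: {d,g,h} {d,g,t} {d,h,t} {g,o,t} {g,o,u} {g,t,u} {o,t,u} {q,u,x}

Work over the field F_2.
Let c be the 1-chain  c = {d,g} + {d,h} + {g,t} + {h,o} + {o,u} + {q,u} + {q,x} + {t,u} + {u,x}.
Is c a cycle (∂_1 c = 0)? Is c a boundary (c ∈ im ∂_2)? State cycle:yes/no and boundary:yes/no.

n_0=10 n_1=22 n_2=8  [Z2]
∂1: piv[af,au,ax,dg,dh,dt,dx,go,qu] rk=9  ker:fx,gh,gt,gu,ho,ht,hu,ot,ou,qx,tu,tx,ux
∂2: piv[dgh,dgt,dht,got,gou,gtu,qux] rk=7  ker:otu
∂1c = 0
c vs im∂2: residual ≠ 0 ⇒ not boundary

cycle:yes boundary:no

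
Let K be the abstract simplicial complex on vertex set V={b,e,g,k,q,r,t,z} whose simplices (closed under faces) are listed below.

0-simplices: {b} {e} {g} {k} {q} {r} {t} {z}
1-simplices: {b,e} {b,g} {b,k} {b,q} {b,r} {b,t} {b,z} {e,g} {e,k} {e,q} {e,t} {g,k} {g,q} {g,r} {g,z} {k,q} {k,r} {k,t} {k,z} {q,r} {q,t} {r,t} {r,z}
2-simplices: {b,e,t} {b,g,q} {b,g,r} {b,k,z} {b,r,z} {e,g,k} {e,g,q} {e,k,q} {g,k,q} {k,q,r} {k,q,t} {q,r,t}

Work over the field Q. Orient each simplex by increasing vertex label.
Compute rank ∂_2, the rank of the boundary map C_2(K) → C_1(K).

n_0=8 n_1=23 n_2=12  [Q]
∂1: piv[be,bg,bk,bq,br,bt,bz] rk=7  ker:eg,ek,eq,et,gk,gq,gr,gz,kq,kr,kt,kz,qr,qt,rt,rz
∂2: piv[bet,bgq,bgr,bkz,brz,egk,egq,ekq,kqr,kqt,qrt] rk=11  ker:gkq
rk∂_2=11

rank∂_2=11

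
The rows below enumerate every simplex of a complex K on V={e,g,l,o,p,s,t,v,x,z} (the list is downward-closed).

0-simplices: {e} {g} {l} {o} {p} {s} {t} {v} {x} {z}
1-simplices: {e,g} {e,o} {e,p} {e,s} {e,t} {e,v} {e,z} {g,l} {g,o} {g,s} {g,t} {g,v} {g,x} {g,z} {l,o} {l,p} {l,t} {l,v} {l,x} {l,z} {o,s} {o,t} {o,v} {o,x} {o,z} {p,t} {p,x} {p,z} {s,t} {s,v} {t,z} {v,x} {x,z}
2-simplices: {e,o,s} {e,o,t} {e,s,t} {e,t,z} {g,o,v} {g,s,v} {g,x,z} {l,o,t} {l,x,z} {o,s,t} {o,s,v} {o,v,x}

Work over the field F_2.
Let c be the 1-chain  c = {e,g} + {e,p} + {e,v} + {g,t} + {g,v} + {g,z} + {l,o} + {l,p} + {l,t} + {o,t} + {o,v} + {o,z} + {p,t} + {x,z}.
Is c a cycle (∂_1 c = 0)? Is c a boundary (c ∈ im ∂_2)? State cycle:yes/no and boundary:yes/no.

cycle:no boundary:no

n_0=10 n_1=33 n_2=12  [Z2]
∂1: piv[eg,eo,ep,es,et,ev,ez,gl,gx] rk=9  ker:go,gs,gt,gv,gz,lo,lp,lt,lv,lx,lz,os,ot,ov,ox,oz,pt,px,pz,st,sv,tz,vx,xz
∂2: piv[eos,eot,est,etz,gov,gsv,gxz,lot,lxz,osv,ovx] rk=11  ker:ost
∂1c = {e} + {l} + {p} + {v} + {x} + {z}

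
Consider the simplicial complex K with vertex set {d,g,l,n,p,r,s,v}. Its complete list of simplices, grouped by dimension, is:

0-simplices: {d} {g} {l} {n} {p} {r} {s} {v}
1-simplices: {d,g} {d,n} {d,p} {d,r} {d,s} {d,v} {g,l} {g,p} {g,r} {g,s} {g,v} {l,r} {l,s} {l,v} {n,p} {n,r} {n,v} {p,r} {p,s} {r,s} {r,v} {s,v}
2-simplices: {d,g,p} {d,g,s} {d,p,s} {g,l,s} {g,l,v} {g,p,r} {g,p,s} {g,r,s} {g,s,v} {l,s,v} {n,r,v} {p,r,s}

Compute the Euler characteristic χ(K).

χ(K)=-2

n_0=8 n_1=22 n_2=12
χ=+8−22+12=-2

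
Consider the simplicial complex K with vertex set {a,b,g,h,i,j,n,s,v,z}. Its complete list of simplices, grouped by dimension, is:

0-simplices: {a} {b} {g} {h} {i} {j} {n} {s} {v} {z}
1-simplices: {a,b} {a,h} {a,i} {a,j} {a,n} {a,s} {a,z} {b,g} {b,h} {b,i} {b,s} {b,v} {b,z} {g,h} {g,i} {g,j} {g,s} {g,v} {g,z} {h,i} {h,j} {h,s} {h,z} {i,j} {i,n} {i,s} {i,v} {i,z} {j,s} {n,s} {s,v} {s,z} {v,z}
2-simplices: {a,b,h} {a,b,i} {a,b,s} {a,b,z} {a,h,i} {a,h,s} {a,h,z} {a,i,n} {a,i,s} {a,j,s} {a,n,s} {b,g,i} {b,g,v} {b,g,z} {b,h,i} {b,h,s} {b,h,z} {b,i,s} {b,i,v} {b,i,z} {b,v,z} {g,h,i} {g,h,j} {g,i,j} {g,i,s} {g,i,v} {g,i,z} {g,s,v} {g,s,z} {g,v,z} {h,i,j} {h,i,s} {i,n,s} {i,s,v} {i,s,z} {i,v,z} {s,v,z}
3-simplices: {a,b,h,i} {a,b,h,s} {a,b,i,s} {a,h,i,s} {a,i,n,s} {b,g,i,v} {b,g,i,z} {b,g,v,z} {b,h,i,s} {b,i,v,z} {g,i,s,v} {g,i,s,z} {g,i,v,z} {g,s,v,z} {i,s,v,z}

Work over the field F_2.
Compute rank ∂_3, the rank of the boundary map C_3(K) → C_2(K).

rank∂_3=12

n_0=10 n_1=33 n_2=37 n_3=15  [Z2]
∂1: piv[ab,ah,ai,aj,an,as,az,bg,bv] rk=9  ker:bh,bi,bs,bz,gh,gi,gj,gs,gv,gz,hi,hj,hs,hz,ij,in,is,iv,iz,js,ns,sv,sz,vz
∂2: piv[abh,abi,abs,abz,ahi,ahs,ahz,ain,ais,ajs,ans,bgi,bgv,bgz,biv,biz,bvz,ghi,ghj,gij,gis,gsv,gsz] rk=23  ker:bhi,bhs,bhz,bis,giv,giz,gvz,hij,his,ins,isv,isz,ivz,svz
∂3: piv[abhi,abhs,abis,ahis,ains,bgiv,bgiz,bgvz,bivz,gisv,gisz,gsvz] rk=12  ker:bhis,givz,isvz
rk∂_3=12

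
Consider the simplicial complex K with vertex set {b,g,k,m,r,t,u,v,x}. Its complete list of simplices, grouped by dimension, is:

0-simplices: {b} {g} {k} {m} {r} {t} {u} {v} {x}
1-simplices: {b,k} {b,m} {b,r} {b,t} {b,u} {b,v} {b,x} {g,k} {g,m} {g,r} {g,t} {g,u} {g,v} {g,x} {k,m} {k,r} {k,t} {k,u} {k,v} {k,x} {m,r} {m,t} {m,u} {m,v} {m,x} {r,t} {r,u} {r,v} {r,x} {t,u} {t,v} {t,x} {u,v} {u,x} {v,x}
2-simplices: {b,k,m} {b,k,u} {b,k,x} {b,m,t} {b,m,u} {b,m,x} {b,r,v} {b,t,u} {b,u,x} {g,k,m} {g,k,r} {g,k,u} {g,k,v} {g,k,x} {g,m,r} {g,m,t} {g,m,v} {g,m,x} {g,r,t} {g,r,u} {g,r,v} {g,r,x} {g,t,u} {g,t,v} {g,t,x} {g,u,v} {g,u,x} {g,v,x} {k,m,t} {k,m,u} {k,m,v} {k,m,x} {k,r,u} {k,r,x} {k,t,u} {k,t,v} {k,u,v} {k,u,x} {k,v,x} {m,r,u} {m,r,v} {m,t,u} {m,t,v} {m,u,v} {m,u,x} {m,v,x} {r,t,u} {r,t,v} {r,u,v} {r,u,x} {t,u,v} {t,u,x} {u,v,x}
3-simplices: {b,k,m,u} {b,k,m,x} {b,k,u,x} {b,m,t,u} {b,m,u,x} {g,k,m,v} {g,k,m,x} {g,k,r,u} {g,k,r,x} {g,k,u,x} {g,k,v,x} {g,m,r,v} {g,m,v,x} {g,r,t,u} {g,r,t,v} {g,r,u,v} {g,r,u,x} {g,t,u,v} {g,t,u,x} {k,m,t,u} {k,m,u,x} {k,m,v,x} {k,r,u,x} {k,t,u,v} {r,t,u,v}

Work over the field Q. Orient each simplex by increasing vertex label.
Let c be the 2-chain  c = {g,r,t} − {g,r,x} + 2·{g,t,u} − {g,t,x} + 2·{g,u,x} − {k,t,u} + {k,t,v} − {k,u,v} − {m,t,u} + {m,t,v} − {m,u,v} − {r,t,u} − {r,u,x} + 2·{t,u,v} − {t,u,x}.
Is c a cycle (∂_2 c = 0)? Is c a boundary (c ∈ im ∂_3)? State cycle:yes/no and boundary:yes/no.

cycle:yes boundary:no

n_0=9 n_1=35 n_2=53 n_3=25  [Q]
∂1: piv[bk,bm,br,bt,bu,bv,bx,gk] rk=8  ker:gm,gr,gt,gu,gv,gx,km,kr,kt,ku,kv,kx,mr,mt,mu,mv,mx,rt,ru,rv,rx,tu,tv,tx,uv,ux,vx
∂2: piv[bkm,bku,bkx,bmt,bmu,bmx,brv,btu,bux,gkm,gkr,gku,gkv,gkx,gmr,gmt,gmv,grt,gru,grv,grx,gtv,gtx,guv,gvx,kmt] rk=26  ker:gmx,gtu,gux,kmu,kmv,kmx,kru,krx,ktu,ktv,kuv,kux,kvx,mru,mrv,mtu,mtv,muv,mux,mvx,rtu,rtv,ruv,rux,tuv,tux,uvx
∂3: piv[bkmu,bkmx,bkux,bmtu,bmux,gkmv,gkmx,gkru,gkrx,gkux,gkvx,gmrv,gmvx,grtu,grtv,gruv,grux,gtuv,gtux,kmtu,ktuv] rk=21  ker:kmux,kmvx,krux,rtuv
∂2c = 0
c vs im∂3: residual ≠ 0 ⇒ not boundary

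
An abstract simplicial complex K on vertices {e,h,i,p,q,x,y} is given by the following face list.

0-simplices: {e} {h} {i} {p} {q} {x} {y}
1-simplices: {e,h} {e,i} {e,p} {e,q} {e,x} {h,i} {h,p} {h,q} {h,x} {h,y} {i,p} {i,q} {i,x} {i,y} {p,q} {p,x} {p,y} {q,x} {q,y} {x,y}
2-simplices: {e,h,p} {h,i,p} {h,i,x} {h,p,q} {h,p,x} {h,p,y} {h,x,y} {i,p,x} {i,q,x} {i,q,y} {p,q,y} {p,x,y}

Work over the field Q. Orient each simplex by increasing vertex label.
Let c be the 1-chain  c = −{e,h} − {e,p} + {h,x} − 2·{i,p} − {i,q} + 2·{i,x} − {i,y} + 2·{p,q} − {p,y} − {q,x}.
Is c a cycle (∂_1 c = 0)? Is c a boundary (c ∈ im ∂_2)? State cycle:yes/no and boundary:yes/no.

cycle:no boundary:no

n_0=7 n_1=20 n_2=12  [Q]
∂1: piv[eh,ei,ep,eq,ex,hy] rk=6  ker:hi,hp,hq,hx,ip,iq,ix,iy,pq,px,py,qx,qy,xy
∂2: piv[ehp,hip,hix,hpq,hpx,hpy,hxy,iqx,iqy,pqy] rk=10  ker:ipx,pxy
∂1c = 2·{e} − 2·{h} + 2·{i} − 4·{p} + 2·{q} + 2·{x} − 2·{y}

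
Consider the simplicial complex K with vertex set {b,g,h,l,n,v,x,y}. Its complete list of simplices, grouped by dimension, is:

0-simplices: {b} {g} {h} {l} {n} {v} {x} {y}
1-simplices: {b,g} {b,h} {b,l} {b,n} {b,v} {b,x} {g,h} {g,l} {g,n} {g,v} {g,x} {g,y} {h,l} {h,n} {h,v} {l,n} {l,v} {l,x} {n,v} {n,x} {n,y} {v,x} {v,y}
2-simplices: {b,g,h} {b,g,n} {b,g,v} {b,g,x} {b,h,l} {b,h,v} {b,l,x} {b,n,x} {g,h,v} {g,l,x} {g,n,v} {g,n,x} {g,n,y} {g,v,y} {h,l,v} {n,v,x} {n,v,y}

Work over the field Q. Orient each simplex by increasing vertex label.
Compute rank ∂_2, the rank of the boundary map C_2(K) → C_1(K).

n_0=8 n_1=23 n_2=17  [Q]
∂1: piv[bg,bh,bl,bn,bv,bx,gy] rk=7  ker:gh,gl,gn,gv,gx,hl,hn,hv,ln,lv,lx,nv,nx,ny,vx,vy
∂2: piv[bgh,bgn,bgv,bgx,bhl,bhv,blx,bnx,glx,gnv,gny,gvy,hlv,nvx] rk=14  ker:ghv,gnx,nvy
rk∂_2=14

rank∂_2=14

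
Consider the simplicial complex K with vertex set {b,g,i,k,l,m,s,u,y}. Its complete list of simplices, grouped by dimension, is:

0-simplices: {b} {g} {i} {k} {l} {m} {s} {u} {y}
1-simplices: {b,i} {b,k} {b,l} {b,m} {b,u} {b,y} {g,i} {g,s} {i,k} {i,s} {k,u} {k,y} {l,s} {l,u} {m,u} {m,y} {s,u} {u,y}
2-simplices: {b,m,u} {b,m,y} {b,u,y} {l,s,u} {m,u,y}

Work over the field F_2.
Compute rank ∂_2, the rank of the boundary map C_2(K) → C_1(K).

n_0=9 n_1=18 n_2=5  [Z2]
∂1: piv[bi,bk,bl,bm,bu,by,gi,gs] rk=8  ker:ik,is,ku,ky,ls,lu,mu,my,su,uy
∂2: piv[bmu,bmy,buy,lsu] rk=4  ker:muy
rk∂_2=4

rank∂_2=4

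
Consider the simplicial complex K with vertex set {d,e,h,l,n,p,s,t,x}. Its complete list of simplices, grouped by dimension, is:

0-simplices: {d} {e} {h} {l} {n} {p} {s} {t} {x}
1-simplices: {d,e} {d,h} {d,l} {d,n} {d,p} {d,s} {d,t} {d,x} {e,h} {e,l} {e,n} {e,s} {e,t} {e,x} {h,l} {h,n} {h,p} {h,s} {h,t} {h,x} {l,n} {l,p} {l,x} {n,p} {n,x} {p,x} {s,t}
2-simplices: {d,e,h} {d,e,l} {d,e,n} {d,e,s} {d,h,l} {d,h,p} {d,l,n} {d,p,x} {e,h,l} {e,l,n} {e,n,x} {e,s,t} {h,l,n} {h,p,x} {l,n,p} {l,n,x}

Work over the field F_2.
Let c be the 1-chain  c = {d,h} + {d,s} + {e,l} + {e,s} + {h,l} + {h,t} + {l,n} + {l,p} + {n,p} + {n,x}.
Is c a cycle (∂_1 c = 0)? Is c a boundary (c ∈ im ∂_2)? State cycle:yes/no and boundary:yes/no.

cycle:no boundary:no

n_0=9 n_1=27 n_2=16  [Z2]
∂1: piv[de,dh,dl,dn,dp,ds,dt,dx] rk=8  ker:eh,el,en,es,et,ex,hl,hn,hp,hs,ht,hx,ln,lp,lx,np,nx,px,st
∂2: piv[deh,del,den,des,dhl,dhp,dln,dpx,enx,est,hln,hpx,lnp,lnx] rk=14  ker:ehl,eln
∂1c = {h} + {n} + {t} + {x}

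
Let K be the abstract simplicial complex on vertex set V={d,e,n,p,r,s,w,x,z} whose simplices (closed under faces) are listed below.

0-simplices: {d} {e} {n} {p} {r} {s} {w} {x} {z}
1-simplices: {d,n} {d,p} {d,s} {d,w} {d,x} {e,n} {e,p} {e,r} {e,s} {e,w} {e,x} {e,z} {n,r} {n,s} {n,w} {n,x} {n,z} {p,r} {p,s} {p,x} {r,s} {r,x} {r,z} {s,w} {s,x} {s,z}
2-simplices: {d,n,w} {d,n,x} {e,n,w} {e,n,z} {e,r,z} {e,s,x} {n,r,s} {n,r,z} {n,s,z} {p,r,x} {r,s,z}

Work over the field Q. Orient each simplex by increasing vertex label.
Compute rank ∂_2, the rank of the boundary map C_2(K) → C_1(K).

rank∂_2=10

n_0=9 n_1=26 n_2=11  [Q]
∂1: piv[dn,dp,ds,dw,dx,en,er,ez] rk=8  ker:ep,es,ew,ex,nr,ns,nw,nx,nz,pr,ps,px,rs,rx,rz,sw,sx,sz
∂2: piv[dnw,dnx,enw,enz,erz,esx,nrs,nrz,nsz,prx] rk=10  ker:rsz
rk∂_2=10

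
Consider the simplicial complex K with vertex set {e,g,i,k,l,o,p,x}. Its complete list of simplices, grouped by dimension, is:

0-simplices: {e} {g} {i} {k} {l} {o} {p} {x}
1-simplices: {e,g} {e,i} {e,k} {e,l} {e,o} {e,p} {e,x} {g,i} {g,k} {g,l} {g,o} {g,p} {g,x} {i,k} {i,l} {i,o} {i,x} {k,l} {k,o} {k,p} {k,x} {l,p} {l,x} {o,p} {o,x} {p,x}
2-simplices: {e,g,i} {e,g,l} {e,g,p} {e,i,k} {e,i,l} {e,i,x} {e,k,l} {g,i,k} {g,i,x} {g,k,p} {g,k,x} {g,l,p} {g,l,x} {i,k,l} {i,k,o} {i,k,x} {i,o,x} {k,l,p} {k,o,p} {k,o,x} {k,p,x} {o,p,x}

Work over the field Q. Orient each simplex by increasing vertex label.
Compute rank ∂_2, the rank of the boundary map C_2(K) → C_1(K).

n_0=8 n_1=26 n_2=22  [Q]
∂1: piv[eg,ei,ek,el,eo,ep,ex] rk=7  ker:gi,gk,gl,go,gp,gx,ik,il,io,ix,kl,ko,kp,kx,lp,lx,op,ox,px
∂2: piv[egi,egl,egp,eik,eil,eix,ekl,gik,gix,gkp,gkx,glp,glx,iko,iox,kop,kpx] rk=17  ker:ikl,ikx,klp,kox,opx
rk∂_2=17

rank∂_2=17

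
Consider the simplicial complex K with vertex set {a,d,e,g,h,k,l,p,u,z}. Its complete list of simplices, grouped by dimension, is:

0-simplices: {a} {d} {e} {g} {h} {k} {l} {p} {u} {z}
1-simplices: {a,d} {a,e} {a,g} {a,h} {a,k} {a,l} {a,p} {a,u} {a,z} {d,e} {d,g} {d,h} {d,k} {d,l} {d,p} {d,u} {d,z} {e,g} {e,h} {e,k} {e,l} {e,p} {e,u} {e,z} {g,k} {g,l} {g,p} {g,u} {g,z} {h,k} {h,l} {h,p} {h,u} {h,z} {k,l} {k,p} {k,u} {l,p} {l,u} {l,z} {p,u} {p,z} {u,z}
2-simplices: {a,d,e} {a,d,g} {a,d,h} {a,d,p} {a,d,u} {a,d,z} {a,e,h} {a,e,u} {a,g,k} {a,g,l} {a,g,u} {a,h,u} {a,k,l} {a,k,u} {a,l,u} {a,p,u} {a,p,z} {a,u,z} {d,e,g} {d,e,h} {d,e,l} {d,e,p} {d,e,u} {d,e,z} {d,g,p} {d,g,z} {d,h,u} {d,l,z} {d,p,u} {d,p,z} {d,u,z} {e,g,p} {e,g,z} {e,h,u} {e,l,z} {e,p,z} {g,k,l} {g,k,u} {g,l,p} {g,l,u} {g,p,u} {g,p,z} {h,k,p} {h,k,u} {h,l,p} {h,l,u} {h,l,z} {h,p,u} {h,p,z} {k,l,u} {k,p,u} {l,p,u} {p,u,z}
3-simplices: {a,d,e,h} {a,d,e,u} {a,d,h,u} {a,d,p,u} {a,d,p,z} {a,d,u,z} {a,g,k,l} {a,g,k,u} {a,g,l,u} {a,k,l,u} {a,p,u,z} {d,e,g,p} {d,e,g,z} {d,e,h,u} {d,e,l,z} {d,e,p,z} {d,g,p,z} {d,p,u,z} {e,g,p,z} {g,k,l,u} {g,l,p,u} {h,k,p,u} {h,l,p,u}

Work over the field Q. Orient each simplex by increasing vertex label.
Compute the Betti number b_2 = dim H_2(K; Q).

b_2=1

n_0=10 n_1=43 n_2=53 n_3=23  [Q]
∂1: piv[ad,ae,ag,ah,ak,al,ap,au,az] rk=9  ker:de,dg,dh,dk,dl,dp,du,dz,eg,eh,ek,el,ep,eu,ez,gk,gl,gp,gu,gz,hk,hl,hp,hu,hz,kl,kp,ku,lp,lu,lz,pu,pz,uz
∂2: piv[ade,adg,adh,adp,adu,adz,aeh,aeu,agk,agl,agu,ahu,akl,aku,alu,apu,apz,auz,deg,del,dep,dez,dgp,dgz,dlz,glp,hkp,hku,hlp,hlu,hlz,hpz] rk=32  ker:deh,deu,dhu,dpu,dpz,duz,egp,egz,ehu,elz,epz,gkl,gku,glu,gpu,gpz,hpu,klu,kpu,lpu,puz
∂3: piv[adeh,adeu,adhu,adpu,adpz,aduz,agkl,agku,aglu,aklu,apuz,degp,degz,dehu,delz,depz,dgpz,glpu,hkpu,hlpu] rk=20  ker:dpuz,egpz,gklu
b_2=(53−32)−20=1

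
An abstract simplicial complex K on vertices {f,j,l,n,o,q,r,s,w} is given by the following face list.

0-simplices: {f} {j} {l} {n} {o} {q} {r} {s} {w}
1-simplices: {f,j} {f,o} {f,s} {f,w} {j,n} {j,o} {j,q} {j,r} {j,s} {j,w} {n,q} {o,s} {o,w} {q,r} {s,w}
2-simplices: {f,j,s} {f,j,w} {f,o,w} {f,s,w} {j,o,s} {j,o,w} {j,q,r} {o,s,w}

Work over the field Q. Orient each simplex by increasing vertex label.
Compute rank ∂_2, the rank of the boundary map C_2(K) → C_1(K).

n_0=9 n_1=15 n_2=8  [Q]
∂1: piv[fj,fo,fs,fw,jn,jq,jr] rk=7  ker:jo,js,jw,nq,os,ow,qr,sw
∂2: piv[fjs,fjw,fow,fsw,jos,jow,jqr] rk=7  ker:osw
rk∂_2=7

rank∂_2=7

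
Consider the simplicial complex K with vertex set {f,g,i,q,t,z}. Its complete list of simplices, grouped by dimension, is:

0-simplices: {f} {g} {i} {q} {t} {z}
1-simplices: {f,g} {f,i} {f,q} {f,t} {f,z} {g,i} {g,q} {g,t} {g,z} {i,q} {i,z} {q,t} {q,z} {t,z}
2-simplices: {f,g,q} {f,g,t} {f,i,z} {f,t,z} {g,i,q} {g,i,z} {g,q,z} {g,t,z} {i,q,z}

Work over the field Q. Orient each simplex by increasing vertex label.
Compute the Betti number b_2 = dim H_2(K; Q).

n_0=6 n_1=14 n_2=9  [Q]
∂1: piv[fg,fi,fq,ft,fz] rk=5  ker:gi,gq,gt,gz,iq,iz,qt,qz,tz
∂2: piv[fgq,fgt,fiz,ftz,giq,giz,gqz,gtz] rk=8  ker:iqz
b_2=(9−8)−0=1

b_2=1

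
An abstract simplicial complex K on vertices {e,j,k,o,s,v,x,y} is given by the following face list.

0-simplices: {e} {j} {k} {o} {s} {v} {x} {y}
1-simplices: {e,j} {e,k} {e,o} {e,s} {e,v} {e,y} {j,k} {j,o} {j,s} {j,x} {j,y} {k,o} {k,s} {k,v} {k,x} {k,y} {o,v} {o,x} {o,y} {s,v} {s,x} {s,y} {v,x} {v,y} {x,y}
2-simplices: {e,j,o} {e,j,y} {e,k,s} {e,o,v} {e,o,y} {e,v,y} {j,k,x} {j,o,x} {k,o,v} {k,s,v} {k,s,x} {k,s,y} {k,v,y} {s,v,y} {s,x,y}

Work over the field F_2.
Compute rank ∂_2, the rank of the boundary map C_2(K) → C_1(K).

n_0=8 n_1=25 n_2=15  [Z2]
∂1: piv[ej,ek,eo,es,ev,ey,jx] rk=7  ker:jk,jo,js,jy,ko,ks,kv,kx,ky,ov,ox,oy,sv,sx,sy,vx,vy,xy
∂2: piv[ejo,ejy,eks,eov,eoy,evy,jkx,jox,kov,ksv,ksx,ksy,kvy,sxy] rk=14  ker:svy
rk∂_2=14

rank∂_2=14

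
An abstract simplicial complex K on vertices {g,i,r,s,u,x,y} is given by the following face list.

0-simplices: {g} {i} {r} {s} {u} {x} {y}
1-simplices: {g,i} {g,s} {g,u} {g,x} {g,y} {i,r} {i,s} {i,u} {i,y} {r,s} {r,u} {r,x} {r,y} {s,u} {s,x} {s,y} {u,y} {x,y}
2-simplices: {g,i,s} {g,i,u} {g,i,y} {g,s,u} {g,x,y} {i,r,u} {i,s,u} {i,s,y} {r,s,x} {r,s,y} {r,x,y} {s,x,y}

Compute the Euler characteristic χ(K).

n_0=7 n_1=18 n_2=12
χ=+7−18+12=1

χ(K)=1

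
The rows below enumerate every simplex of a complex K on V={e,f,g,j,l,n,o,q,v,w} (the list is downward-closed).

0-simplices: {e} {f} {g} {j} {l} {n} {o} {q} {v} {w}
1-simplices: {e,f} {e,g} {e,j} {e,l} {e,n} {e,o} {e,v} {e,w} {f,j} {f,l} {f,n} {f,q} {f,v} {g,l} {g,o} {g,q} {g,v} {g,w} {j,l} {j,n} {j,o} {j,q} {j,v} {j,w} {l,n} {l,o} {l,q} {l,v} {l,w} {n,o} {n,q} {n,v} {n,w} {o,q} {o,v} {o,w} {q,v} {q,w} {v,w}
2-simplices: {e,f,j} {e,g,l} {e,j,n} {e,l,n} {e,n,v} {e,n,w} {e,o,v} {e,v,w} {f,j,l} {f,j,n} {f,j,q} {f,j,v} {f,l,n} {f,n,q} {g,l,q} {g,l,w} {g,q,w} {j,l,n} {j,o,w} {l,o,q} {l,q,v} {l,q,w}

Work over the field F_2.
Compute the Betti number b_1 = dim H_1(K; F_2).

n_0=10 n_1=39 n_2=22  [Z2]
∂1: piv[ef,eg,ej,el,en,eo,ev,ew,fq] rk=9  ker:fj,fl,fn,fv,gl,go,gq,gv,gw,jl,jn,jo,jq,jv,jw,ln,lo,lq,lv,lw,no,nq,nv,nw,oq,ov,ow,qv,qw,vw
∂2: piv[efj,egl,ejn,eln,env,enw,eov,evw,fjl,fjn,fjq,fjv,fln,fnq,glq,glw,gqw,jow,loq,lqv] rk=20  ker:jln,lqw
b_1=(39−9)−20=10

b_1=10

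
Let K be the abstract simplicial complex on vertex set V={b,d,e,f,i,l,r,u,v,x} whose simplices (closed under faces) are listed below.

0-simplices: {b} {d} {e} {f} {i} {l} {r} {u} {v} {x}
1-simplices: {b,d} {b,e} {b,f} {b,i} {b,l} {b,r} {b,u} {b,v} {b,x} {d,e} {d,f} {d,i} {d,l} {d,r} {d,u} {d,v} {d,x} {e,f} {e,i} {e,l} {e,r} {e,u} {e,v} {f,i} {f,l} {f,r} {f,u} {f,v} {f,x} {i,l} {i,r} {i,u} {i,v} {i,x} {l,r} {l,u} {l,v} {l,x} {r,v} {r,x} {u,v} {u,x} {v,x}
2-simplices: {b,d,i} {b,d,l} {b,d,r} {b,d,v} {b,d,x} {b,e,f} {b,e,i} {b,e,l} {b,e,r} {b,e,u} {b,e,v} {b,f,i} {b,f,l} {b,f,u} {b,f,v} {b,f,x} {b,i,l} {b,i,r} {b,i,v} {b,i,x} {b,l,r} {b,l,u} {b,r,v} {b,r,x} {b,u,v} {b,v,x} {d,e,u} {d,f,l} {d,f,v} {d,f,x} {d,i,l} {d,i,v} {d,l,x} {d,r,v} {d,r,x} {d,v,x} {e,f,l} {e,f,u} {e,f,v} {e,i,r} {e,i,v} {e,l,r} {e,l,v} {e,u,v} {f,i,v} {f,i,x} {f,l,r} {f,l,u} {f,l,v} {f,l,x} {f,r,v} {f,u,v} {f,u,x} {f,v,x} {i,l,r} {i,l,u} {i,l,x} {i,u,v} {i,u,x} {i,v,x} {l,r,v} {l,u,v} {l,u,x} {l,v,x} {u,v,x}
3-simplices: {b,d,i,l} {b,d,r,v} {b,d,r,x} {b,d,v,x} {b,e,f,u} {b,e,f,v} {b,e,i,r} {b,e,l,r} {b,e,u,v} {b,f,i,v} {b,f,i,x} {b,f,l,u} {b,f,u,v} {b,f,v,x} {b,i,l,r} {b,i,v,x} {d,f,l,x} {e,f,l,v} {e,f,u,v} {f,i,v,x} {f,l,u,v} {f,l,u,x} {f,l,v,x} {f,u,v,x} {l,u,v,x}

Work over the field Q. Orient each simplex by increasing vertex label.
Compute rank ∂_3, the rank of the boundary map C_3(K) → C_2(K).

rank∂_3=22

n_0=10 n_1=43 n_2=65 n_3=25  [Q]
∂1: piv[bd,be,bf,bi,bl,br,bu,bv,bx] rk=9  ker:de,df,di,dl,dr,du,dv,dx,ef,ei,el,er,eu,ev,fi,fl,fr,fu,fv,fx,il,ir,iu,iv,ix,lr,lu,lv,lx,rv,rx,uv,ux,vx
∂2: piv[bdi,bdl,bdr,bdv,bdx,bef,bei,bel,ber,beu,bev,bfi,bfl,bfu,bfv,bfx,bil,bir,biv,bix,blr,blu,brv,brx,buv,bvx,deu,dfl,dlx,elv,flr,fux,ilu] rk=33  ker:dfv,dfx,dil,div,drv,drx,dvx,efl,efu,efv,eir,eiv,elr,euv,fiv,fix,flu,flv,flx,frv,fuv,fvx,ilr,ilx,iuv,iux,ivx,lrv,luv,lux,lvx,uvx
∂3: piv[bdil,bdrv,bdrx,bdvx,befu,befv,beir,belr,beuv,bfiv,bfix,bflu,bfuv,bfvx,bilr,bivx,dflx,eflv,fluv,flux,flvx,fuvx] rk=22  ker:efuv,fivx,luvx
rk∂_3=22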